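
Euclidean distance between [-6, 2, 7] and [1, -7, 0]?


d = sqrt(sum of squared differences). (-6-1)^2=49, (2--7)^2=81, (7-0)^2=49. Sum = 179.

sqrt(179)


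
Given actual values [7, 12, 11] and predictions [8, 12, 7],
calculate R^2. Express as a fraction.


Mean(y) = 10. SS_res = 17. SS_tot = 14. R^2 = 1 - 17/(14) = -3/14.

-3/14


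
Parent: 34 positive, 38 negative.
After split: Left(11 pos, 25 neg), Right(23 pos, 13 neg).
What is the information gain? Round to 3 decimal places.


H(parent) = 0.9978. H(left) = 0.8880, H(right) = 0.9436. Weighted = (36/72)*0.8880 + (36/72)*0.9436 = 0.9158. IG = 0.9978 - 0.9158 = 0.0820, which rounds to 0.082.

0.082


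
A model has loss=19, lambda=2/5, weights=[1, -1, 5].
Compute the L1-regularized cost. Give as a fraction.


L1 norm = sum(|w|) = 7. J = 19 + 2/5 * 7 = 109/5.

109/5


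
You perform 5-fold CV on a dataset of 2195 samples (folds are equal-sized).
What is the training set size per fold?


Each validation fold has 2195/5 = 439 samples. Training set = 2195 - 439 = 1756.

1756


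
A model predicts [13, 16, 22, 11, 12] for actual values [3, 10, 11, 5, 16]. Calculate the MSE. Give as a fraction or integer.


MSE = (1/5) * ((3-13)^2=100 + (10-16)^2=36 + (11-22)^2=121 + (5-11)^2=36 + (16-12)^2=16). Sum = 309. MSE = 309/5.

309/5


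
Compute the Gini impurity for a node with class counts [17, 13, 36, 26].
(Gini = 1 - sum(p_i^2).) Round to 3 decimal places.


Total = 92. Proportions: 17/92, 13/92, 36/92, 26/92. sum(p_i^2) = 0.2871. Gini = 1 - 0.2871 = 0.7129, which rounds to 0.713.

0.713


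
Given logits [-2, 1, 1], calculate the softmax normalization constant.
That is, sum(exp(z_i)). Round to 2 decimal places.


Denom = e^-2=0.1353 + e^1=2.7183 + e^1=2.7183. Sum = 5.5719, which rounds to 5.57.

5.57


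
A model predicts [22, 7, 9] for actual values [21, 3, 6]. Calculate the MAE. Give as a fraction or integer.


MAE = (1/3) * (|21-22|=1 + |3-7|=4 + |6-9|=3). Sum = 8. MAE = 8/3.

8/3


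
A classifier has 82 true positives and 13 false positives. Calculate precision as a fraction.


Precision = TP / (TP + FP) = 82 / 95 = 82/95.

82/95


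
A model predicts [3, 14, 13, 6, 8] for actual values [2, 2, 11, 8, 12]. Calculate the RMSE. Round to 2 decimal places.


MSE = 33.8000. RMSE = sqrt(33.8000) = 5.81.

5.81


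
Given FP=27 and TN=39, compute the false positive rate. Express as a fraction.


FPR = FP / (FP + TN) = 27 / 66 = 9/22.

9/22


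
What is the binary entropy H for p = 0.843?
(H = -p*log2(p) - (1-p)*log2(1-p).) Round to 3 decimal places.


H = -0.843*log2(0.843) - 0.157*log2(0.157) = 0.627.

0.627


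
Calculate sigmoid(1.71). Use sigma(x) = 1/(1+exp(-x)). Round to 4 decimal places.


sigma(1.71) = 1/(1+e^(-1.71)) = 1/(1+0.180866) = 1/1.180866 = 0.8468.

0.8468


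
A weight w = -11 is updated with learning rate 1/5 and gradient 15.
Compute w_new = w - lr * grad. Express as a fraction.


w_new = -11 - 1/5 * 15 = -11 - 3 = -14.

-14


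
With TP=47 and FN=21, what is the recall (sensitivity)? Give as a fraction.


Recall = TP / (TP + FN) = 47 / 68 = 47/68.

47/68


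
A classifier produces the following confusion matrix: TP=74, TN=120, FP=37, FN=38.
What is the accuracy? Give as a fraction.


Accuracy = (TP + TN) / (TP + TN + FP + FN) = (74 + 120) / 269 = 194/269.

194/269


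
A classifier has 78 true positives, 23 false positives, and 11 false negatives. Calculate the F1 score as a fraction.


Precision = 78/101 = 78/101. Recall = 78/89 = 78/89. F1 = 2*P*R/(P+R) = 78/95.

78/95


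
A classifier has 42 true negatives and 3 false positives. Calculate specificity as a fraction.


Specificity = TN / (TN + FP) = 42 / 45 = 14/15.

14/15


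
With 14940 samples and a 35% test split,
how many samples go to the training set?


Test set = 14940 * 35% = 5229. Training set = 14940 - 5229 = 9711.

9711


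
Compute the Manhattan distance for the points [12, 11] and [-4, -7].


d = sum of absolute differences: |12--4|=16 + |11--7|=18 = 34.

34


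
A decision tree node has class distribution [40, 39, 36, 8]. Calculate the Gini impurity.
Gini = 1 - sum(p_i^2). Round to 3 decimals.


Total = 123. Proportions: 40/123, 39/123, 36/123, 8/123. sum(p_i^2) = 0.2962. Gini = 1 - 0.2962 = 0.7038, which rounds to 0.704.

0.704


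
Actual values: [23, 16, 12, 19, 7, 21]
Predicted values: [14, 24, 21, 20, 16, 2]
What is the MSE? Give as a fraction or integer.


MSE = (1/6) * ((23-14)^2=81 + (16-24)^2=64 + (12-21)^2=81 + (19-20)^2=1 + (7-16)^2=81 + (21-2)^2=361). Sum = 669. MSE = 223/2.

223/2


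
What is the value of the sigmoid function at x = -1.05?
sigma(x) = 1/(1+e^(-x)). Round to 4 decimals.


sigma(-1.05) = 1/(1+e^(1.05)) = 1/(1+2.857651) = 1/3.857651 = 0.2592.

0.2592


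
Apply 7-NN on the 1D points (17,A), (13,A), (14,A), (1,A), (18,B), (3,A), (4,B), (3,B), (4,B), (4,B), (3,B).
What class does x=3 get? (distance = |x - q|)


Distances: |17-3|=14, |13-3|=10, |14-3|=11, |1-3|=2, |18-3|=15, |3-3|=0, |4-3|=1, |3-3|=0, |4-3|=1, |4-3|=1, |3-3|=0. 7 nearest: (3,A), (3,B), (3,B), (4,B), (4,B), (4,B), (1,A). Counts: {'A': 2, 'B': 5}. Majority class: B.

B


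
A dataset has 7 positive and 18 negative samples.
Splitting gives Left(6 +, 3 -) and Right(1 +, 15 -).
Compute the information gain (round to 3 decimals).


H(parent) = 0.8555. H(left) = 0.9183, H(right) = 0.3373. Weighted = (9/25)*0.9183 + (16/25)*0.3373 = 0.5465. IG = 0.8555 - 0.5465 = 0.3090, which rounds to 0.309.

0.309


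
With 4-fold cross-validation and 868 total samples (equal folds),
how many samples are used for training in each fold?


Each validation fold has 868/4 = 217 samples. Training set = 868 - 217 = 651.

651


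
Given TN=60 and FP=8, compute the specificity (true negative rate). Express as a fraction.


Specificity = TN / (TN + FP) = 60 / 68 = 15/17.

15/17


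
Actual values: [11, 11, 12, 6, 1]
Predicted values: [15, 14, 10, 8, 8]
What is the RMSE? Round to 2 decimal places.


MSE = 16.4000. RMSE = sqrt(16.4000) = 4.05.

4.05


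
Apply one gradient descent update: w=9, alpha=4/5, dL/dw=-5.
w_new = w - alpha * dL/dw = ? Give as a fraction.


w_new = 9 - 4/5 * -5 = 9 - -4 = 13.

13


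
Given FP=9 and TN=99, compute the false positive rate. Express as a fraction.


FPR = FP / (FP + TN) = 9 / 108 = 1/12.

1/12


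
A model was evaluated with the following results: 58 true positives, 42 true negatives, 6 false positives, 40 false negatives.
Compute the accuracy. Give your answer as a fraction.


Accuracy = (TP + TN) / (TP + TN + FP + FN) = (58 + 42) / 146 = 50/73.

50/73


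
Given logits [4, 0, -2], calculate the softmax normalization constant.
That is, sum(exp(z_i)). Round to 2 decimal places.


Denom = e^4=54.5982 + e^0=1.0000 + e^-2=0.1353. Sum = 55.7335, which rounds to 55.73.

55.73


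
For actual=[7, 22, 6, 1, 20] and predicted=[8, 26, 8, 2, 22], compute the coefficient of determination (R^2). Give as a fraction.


Mean(y) = 56/5. SS_res = 26. SS_tot = 1714/5. R^2 = 1 - 26/(1714/5) = 792/857.

792/857


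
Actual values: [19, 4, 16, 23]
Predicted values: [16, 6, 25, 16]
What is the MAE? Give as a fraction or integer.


MAE = (1/4) * (|19-16|=3 + |4-6|=2 + |16-25|=9 + |23-16|=7). Sum = 21. MAE = 21/4.

21/4


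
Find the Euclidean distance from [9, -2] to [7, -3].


d = sqrt(sum of squared differences). (9-7)^2=4, (-2--3)^2=1. Sum = 5.

sqrt(5)


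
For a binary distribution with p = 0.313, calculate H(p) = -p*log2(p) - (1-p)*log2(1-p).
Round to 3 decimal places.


H = -0.313*log2(0.313) - 0.687*log2(0.687) = 0.897.

0.897


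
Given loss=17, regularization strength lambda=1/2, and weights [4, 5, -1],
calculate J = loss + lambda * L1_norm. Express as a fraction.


L1 norm = sum(|w|) = 10. J = 17 + 1/2 * 10 = 22.

22


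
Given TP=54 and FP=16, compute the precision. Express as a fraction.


Precision = TP / (TP + FP) = 54 / 70 = 27/35.

27/35


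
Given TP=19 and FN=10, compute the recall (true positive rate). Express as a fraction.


Recall = TP / (TP + FN) = 19 / 29 = 19/29.

19/29


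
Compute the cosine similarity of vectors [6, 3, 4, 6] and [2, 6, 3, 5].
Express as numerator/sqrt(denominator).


dot = 72. |a|^2 = 97, |b|^2 = 74. cos = 72/sqrt(7178).

72/sqrt(7178)


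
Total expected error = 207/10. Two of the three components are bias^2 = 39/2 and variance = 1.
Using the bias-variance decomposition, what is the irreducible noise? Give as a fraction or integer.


Total error = bias^2 + variance + irreducible noise. So irreducible noise = 207/10 - 39/2 - 1 = 1/5.

1/5


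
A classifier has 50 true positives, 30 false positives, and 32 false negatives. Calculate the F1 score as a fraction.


Precision = 50/80 = 5/8. Recall = 50/82 = 25/41. F1 = 2*P*R/(P+R) = 50/81.

50/81


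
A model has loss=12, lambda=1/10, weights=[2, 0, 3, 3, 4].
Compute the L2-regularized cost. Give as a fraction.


L2 sq norm = sum(w^2) = 38. J = 12 + 1/10 * 38 = 79/5.

79/5


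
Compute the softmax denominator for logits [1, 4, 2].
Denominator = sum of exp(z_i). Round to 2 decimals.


Denom = e^1=2.7183 + e^4=54.5982 + e^2=7.3891. Sum = 64.7056, which rounds to 64.71.

64.71


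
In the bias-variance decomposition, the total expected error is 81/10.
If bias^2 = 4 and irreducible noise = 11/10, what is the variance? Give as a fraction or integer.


Total error = bias^2 + variance + irreducible noise. So variance = 81/10 - 4 - 11/10 = 3.

3


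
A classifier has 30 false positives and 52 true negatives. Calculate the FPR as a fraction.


FPR = FP / (FP + TN) = 30 / 82 = 15/41.

15/41


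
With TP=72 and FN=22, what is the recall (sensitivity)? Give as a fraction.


Recall = TP / (TP + FN) = 72 / 94 = 36/47.

36/47


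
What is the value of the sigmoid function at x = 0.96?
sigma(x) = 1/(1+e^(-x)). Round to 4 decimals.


sigma(0.96) = 1/(1+e^(-0.96)) = 1/(1+0.382893) = 1/1.382893 = 0.7231.

0.7231


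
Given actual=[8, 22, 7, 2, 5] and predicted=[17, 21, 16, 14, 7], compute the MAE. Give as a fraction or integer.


MAE = (1/5) * (|8-17|=9 + |22-21|=1 + |7-16|=9 + |2-14|=12 + |5-7|=2). Sum = 33. MAE = 33/5.

33/5


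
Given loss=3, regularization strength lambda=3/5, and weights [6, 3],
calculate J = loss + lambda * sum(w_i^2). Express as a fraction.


L2 sq norm = sum(w^2) = 45. J = 3 + 3/5 * 45 = 30.

30


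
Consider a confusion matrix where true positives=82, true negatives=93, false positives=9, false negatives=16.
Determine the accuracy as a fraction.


Accuracy = (TP + TN) / (TP + TN + FP + FN) = (82 + 93) / 200 = 7/8.

7/8


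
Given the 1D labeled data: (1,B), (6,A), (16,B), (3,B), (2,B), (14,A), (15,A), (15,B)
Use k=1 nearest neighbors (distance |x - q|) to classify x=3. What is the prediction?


Distances: |1-3|=2, |6-3|=3, |16-3|=13, |3-3|=0, |2-3|=1, |14-3|=11, |15-3|=12, |15-3|=12. 1 nearest: (3,B). Counts: {'B': 1}. Majority class: B.

B


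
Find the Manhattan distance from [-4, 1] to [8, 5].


d = sum of absolute differences: |-4-8|=12 + |1-5|=4 = 16.

16


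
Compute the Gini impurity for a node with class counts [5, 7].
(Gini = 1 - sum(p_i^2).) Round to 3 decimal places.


Total = 12. Proportions: 5/12, 7/12. sum(p_i^2) = 0.5139. Gini = 1 - 0.5139 = 0.4861, which rounds to 0.486.

0.486


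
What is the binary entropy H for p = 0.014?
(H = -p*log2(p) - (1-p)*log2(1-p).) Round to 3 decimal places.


H = -0.014*log2(0.014) - 0.986*log2(0.986) = 0.106.

0.106


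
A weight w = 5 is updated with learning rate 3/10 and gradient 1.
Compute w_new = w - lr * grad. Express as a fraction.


w_new = 5 - 3/10 * 1 = 5 - 3/10 = 47/10.

47/10


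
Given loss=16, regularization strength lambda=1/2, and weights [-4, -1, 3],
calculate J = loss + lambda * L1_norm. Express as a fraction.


L1 norm = sum(|w|) = 8. J = 16 + 1/2 * 8 = 20.

20


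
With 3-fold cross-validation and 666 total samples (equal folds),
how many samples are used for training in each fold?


Each validation fold has 666/3 = 222 samples. Training set = 666 - 222 = 444.

444


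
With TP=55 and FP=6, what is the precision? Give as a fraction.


Precision = TP / (TP + FP) = 55 / 61 = 55/61.

55/61


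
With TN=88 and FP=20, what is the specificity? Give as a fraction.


Specificity = TN / (TN + FP) = 88 / 108 = 22/27.

22/27


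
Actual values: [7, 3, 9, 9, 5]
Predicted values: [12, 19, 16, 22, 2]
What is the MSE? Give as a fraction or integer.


MSE = (1/5) * ((7-12)^2=25 + (3-19)^2=256 + (9-16)^2=49 + (9-22)^2=169 + (5-2)^2=9). Sum = 508. MSE = 508/5.

508/5


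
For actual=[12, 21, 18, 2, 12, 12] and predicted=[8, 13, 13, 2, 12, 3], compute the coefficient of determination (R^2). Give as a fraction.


Mean(y) = 77/6. SS_res = 186. SS_tot = 1277/6. R^2 = 1 - 186/(1277/6) = 161/1277.

161/1277


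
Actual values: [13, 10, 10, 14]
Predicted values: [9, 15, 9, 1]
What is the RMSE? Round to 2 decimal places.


MSE = 52.7500. RMSE = sqrt(52.7500) = 7.26.

7.26


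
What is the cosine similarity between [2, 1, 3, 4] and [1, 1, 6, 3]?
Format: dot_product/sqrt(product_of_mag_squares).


dot = 33. |a|^2 = 30, |b|^2 = 47. cos = 33/sqrt(1410).

33/sqrt(1410)


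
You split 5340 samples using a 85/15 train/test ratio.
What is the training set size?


Test set = 5340 * 15% = 801. Training set = 5340 - 801 = 4539.

4539


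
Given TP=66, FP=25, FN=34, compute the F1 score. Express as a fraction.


Precision = 66/91 = 66/91. Recall = 66/100 = 33/50. F1 = 2*P*R/(P+R) = 132/191.

132/191


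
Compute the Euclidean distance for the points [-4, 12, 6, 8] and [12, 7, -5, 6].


d = sqrt(sum of squared differences). (-4-12)^2=256, (12-7)^2=25, (6--5)^2=121, (8-6)^2=4. Sum = 406.

sqrt(406)


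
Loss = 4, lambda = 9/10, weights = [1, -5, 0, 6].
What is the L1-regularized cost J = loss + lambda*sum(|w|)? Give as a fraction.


L1 norm = sum(|w|) = 12. J = 4 + 9/10 * 12 = 74/5.

74/5


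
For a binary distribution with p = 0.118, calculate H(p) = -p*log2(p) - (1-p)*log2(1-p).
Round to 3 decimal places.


H = -0.118*log2(0.118) - 0.882*log2(0.882) = 0.524.

0.524


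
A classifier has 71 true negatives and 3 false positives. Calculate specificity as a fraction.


Specificity = TN / (TN + FP) = 71 / 74 = 71/74.

71/74


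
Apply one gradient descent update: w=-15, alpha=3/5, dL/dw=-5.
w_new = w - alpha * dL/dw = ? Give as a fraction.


w_new = -15 - 3/5 * -5 = -15 - -3 = -12.

-12


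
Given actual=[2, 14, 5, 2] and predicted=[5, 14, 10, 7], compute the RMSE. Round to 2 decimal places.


MSE = 14.7500. RMSE = sqrt(14.7500) = 3.84.

3.84


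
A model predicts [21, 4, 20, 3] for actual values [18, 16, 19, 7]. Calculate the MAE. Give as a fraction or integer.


MAE = (1/4) * (|18-21|=3 + |16-4|=12 + |19-20|=1 + |7-3|=4). Sum = 20. MAE = 5.

5


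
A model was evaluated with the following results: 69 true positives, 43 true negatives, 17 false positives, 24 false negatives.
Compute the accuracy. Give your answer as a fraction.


Accuracy = (TP + TN) / (TP + TN + FP + FN) = (69 + 43) / 153 = 112/153.

112/153


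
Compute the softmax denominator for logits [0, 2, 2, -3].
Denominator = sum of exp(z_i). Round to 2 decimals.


Denom = e^0=1.0000 + e^2=7.3891 + e^2=7.3891 + e^-3=0.0498. Sum = 15.8280, which rounds to 15.83.

15.83


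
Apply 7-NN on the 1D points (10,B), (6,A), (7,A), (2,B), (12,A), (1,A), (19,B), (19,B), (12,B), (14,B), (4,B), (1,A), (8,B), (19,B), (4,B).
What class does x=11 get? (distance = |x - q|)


Distances: |10-11|=1, |6-11|=5, |7-11|=4, |2-11|=9, |12-11|=1, |1-11|=10, |19-11|=8, |19-11|=8, |12-11|=1, |14-11|=3, |4-11|=7, |1-11|=10, |8-11|=3, |19-11|=8, |4-11|=7. 7 nearest: (12,A), (10,B), (12,B), (14,B), (8,B), (7,A), (6,A). Counts: {'A': 3, 'B': 4}. Majority class: B.

B


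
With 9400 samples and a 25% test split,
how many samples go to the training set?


Test set = 9400 * 25% = 2350. Training set = 9400 - 2350 = 7050.

7050


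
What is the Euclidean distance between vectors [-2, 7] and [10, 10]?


d = sqrt(sum of squared differences). (-2-10)^2=144, (7-10)^2=9. Sum = 153.

sqrt(153)


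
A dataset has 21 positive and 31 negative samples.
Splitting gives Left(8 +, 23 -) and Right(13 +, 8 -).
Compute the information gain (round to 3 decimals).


H(parent) = 0.9732. H(left) = 0.8238, H(right) = 0.9587. Weighted = (31/52)*0.8238 + (21/52)*0.9587 = 0.8783. IG = 0.9732 - 0.8783 = 0.0949, which rounds to 0.095.

0.095


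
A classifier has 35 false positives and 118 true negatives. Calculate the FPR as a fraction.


FPR = FP / (FP + TN) = 35 / 153 = 35/153.

35/153


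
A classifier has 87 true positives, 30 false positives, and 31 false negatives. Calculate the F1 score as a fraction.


Precision = 87/117 = 29/39. Recall = 87/118 = 87/118. F1 = 2*P*R/(P+R) = 174/235.

174/235


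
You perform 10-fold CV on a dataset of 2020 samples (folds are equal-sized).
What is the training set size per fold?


Each validation fold has 2020/10 = 202 samples. Training set = 2020 - 202 = 1818.

1818


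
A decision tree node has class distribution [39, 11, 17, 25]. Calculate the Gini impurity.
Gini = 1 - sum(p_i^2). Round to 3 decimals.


Total = 92. Proportions: 39/92, 11/92, 17/92, 25/92. sum(p_i^2) = 0.3020. Gini = 1 - 0.3020 = 0.6980, which rounds to 0.698.

0.698


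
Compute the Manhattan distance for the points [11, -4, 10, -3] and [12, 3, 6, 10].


d = sum of absolute differences: |11-12|=1 + |-4-3|=7 + |10-6|=4 + |-3-10|=13 = 25.

25


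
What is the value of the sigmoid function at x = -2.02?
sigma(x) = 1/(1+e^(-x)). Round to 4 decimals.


sigma(-2.02) = 1/(1+e^(2.02)) = 1/(1+7.538325) = 1/8.538325 = 0.1171.

0.1171


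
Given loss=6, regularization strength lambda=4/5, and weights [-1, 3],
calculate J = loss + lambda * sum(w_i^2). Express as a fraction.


L2 sq norm = sum(w^2) = 10. J = 6 + 4/5 * 10 = 14.

14


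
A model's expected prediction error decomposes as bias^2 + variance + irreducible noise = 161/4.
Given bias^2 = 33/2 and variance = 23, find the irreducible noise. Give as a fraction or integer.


Total error = bias^2 + variance + irreducible noise. So irreducible noise = 161/4 - 33/2 - 23 = 3/4.

3/4


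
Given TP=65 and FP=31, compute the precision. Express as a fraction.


Precision = TP / (TP + FP) = 65 / 96 = 65/96.

65/96


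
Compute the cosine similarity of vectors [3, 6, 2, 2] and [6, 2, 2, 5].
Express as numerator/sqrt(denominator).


dot = 44. |a|^2 = 53, |b|^2 = 69. cos = 44/sqrt(3657).

44/sqrt(3657)


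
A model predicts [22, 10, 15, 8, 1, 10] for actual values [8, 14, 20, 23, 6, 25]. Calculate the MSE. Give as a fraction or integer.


MSE = (1/6) * ((8-22)^2=196 + (14-10)^2=16 + (20-15)^2=25 + (23-8)^2=225 + (6-1)^2=25 + (25-10)^2=225). Sum = 712. MSE = 356/3.

356/3


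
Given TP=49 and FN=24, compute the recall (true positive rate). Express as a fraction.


Recall = TP / (TP + FN) = 49 / 73 = 49/73.

49/73


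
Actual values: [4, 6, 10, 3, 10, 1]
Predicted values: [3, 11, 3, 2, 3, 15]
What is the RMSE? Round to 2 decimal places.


MSE = 53.5000. RMSE = sqrt(53.5000) = 7.31.

7.31


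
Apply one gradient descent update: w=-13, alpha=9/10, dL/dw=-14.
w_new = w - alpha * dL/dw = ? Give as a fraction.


w_new = -13 - 9/10 * -14 = -13 - -63/5 = -2/5.

-2/5


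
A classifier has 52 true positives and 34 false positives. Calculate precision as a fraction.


Precision = TP / (TP + FP) = 52 / 86 = 26/43.

26/43


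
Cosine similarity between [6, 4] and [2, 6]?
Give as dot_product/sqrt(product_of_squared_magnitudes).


dot = 36. |a|^2 = 52, |b|^2 = 40. cos = 36/sqrt(2080).

36/sqrt(2080)


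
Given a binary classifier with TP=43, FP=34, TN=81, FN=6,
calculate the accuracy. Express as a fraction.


Accuracy = (TP + TN) / (TP + TN + FP + FN) = (43 + 81) / 164 = 31/41.

31/41


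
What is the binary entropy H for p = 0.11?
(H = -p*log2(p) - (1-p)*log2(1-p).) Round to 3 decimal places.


H = -0.11*log2(0.11) - 0.89*log2(0.89) = 0.500.

0.500


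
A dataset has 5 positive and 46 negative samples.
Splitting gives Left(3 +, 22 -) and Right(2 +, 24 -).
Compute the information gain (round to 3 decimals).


H(parent) = 0.4627. H(left) = 0.5294, H(right) = 0.3912. Weighted = (25/51)*0.5294 + (26/51)*0.3912 = 0.4589. IG = 0.4627 - 0.4589 = 0.0038, which rounds to 0.004.

0.004


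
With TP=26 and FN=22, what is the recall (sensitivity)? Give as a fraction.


Recall = TP / (TP + FN) = 26 / 48 = 13/24.

13/24


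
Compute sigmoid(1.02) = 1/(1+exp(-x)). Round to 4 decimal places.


sigma(1.02) = 1/(1+e^(-1.02)) = 1/(1+0.360595) = 1/1.360595 = 0.7350.

0.7350


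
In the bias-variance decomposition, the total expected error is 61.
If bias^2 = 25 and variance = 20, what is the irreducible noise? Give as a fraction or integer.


Total error = bias^2 + variance + irreducible noise. So irreducible noise = 61 - 25 - 20 = 16.

16


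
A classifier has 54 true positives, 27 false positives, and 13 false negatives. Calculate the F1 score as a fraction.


Precision = 54/81 = 2/3. Recall = 54/67 = 54/67. F1 = 2*P*R/(P+R) = 27/37.

27/37


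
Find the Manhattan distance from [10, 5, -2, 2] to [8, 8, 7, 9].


d = sum of absolute differences: |10-8|=2 + |5-8|=3 + |-2-7|=9 + |2-9|=7 = 21.

21


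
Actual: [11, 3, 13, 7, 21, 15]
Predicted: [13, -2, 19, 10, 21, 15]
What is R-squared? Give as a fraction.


Mean(y) = 35/3. SS_res = 74. SS_tot = 592/3. R^2 = 1 - 74/(592/3) = 5/8.

5/8


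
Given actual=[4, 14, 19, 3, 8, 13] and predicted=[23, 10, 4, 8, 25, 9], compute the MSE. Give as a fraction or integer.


MSE = (1/6) * ((4-23)^2=361 + (14-10)^2=16 + (19-4)^2=225 + (3-8)^2=25 + (8-25)^2=289 + (13-9)^2=16). Sum = 932. MSE = 466/3.

466/3


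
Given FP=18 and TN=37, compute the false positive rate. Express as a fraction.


FPR = FP / (FP + TN) = 18 / 55 = 18/55.

18/55


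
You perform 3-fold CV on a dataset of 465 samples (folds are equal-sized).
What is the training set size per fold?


Each validation fold has 465/3 = 155 samples. Training set = 465 - 155 = 310.

310


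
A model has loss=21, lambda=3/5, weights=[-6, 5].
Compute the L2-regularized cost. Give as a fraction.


L2 sq norm = sum(w^2) = 61. J = 21 + 3/5 * 61 = 288/5.

288/5


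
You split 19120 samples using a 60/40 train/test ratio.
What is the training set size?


Test set = 19120 * 40% = 7648. Training set = 19120 - 7648 = 11472.

11472


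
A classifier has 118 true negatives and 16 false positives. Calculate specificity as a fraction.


Specificity = TN / (TN + FP) = 118 / 134 = 59/67.

59/67


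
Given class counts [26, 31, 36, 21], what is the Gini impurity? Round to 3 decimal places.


Total = 114. Proportions: 26/114, 31/114, 36/114, 21/114. sum(p_i^2) = 0.2596. Gini = 1 - 0.2596 = 0.7404, which rounds to 0.740.

0.740


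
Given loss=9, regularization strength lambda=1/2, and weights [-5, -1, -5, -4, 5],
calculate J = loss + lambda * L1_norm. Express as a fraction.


L1 norm = sum(|w|) = 20. J = 9 + 1/2 * 20 = 19.

19


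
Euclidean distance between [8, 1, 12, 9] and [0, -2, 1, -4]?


d = sqrt(sum of squared differences). (8-0)^2=64, (1--2)^2=9, (12-1)^2=121, (9--4)^2=169. Sum = 363.

sqrt(363)


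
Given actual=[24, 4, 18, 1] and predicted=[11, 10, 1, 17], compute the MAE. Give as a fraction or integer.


MAE = (1/4) * (|24-11|=13 + |4-10|=6 + |18-1|=17 + |1-17|=16). Sum = 52. MAE = 13.

13


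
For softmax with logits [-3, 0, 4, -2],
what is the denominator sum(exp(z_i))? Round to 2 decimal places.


Denom = e^-3=0.0498 + e^0=1.0000 + e^4=54.5982 + e^-2=0.1353. Sum = 55.7833, which rounds to 55.78.

55.78


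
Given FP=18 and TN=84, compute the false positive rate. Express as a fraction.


FPR = FP / (FP + TN) = 18 / 102 = 3/17.

3/17


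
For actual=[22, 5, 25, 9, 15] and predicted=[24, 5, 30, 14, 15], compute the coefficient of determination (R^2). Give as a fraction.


Mean(y) = 76/5. SS_res = 54. SS_tot = 1424/5. R^2 = 1 - 54/(1424/5) = 577/712.

577/712


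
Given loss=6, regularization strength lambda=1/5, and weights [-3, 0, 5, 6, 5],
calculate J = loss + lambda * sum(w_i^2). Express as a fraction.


L2 sq norm = sum(w^2) = 95. J = 6 + 1/5 * 95 = 25.

25


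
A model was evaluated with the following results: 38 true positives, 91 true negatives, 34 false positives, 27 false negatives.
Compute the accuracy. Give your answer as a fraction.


Accuracy = (TP + TN) / (TP + TN + FP + FN) = (38 + 91) / 190 = 129/190.

129/190


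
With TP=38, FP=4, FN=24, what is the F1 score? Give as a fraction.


Precision = 38/42 = 19/21. Recall = 38/62 = 19/31. F1 = 2*P*R/(P+R) = 19/26.

19/26


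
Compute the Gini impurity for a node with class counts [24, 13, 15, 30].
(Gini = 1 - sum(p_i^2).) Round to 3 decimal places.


Total = 82. Proportions: 24/82, 13/82, 15/82, 30/82. sum(p_i^2) = 0.2781. Gini = 1 - 0.2781 = 0.7219, which rounds to 0.722.

0.722


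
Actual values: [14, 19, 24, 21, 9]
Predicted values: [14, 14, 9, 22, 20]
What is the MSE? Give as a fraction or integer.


MSE = (1/5) * ((14-14)^2=0 + (19-14)^2=25 + (24-9)^2=225 + (21-22)^2=1 + (9-20)^2=121). Sum = 372. MSE = 372/5.

372/5


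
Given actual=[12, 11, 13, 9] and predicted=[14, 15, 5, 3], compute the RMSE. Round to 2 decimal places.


MSE = 30.0000. RMSE = sqrt(30.0000) = 5.48.

5.48


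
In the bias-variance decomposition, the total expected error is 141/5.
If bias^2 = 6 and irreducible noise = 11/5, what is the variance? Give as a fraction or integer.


Total error = bias^2 + variance + irreducible noise. So variance = 141/5 - 6 - 11/5 = 20.

20


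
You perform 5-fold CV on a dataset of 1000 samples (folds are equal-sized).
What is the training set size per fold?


Each validation fold has 1000/5 = 200 samples. Training set = 1000 - 200 = 800.

800


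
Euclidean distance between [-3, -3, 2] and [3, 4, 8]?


d = sqrt(sum of squared differences). (-3-3)^2=36, (-3-4)^2=49, (2-8)^2=36. Sum = 121.

11


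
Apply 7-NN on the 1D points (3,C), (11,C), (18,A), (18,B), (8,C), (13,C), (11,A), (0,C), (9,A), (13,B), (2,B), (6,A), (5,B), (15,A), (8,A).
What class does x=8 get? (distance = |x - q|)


Distances: |3-8|=5, |11-8|=3, |18-8|=10, |18-8|=10, |8-8|=0, |13-8|=5, |11-8|=3, |0-8|=8, |9-8|=1, |13-8|=5, |2-8|=6, |6-8|=2, |5-8|=3, |15-8|=7, |8-8|=0. 7 nearest: (8,A), (8,C), (9,A), (6,A), (11,A), (5,B), (11,C). Counts: {'A': 4, 'C': 2, 'B': 1}. Majority class: A.

A


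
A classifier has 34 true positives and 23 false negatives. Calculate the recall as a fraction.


Recall = TP / (TP + FN) = 34 / 57 = 34/57.

34/57


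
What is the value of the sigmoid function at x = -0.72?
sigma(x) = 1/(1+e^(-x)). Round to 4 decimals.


sigma(-0.72) = 1/(1+e^(0.72)) = 1/(1+2.054433) = 1/3.054433 = 0.3274.

0.3274


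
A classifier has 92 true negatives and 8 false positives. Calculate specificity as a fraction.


Specificity = TN / (TN + FP) = 92 / 100 = 23/25.

23/25


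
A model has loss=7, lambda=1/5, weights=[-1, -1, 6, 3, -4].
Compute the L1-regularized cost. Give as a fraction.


L1 norm = sum(|w|) = 15. J = 7 + 1/5 * 15 = 10.

10


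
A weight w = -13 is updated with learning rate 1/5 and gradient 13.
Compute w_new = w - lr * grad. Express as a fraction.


w_new = -13 - 1/5 * 13 = -13 - 13/5 = -78/5.

-78/5


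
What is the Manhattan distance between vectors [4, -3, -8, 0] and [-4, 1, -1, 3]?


d = sum of absolute differences: |4--4|=8 + |-3-1|=4 + |-8--1|=7 + |0-3|=3 = 22.

22


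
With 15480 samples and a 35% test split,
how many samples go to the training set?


Test set = 15480 * 35% = 5418. Training set = 15480 - 5418 = 10062.

10062


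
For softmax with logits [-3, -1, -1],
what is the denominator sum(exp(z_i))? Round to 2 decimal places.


Denom = e^-3=0.0498 + e^-1=0.3679 + e^-1=0.3679. Sum = 0.7856, which rounds to 0.79.

0.79


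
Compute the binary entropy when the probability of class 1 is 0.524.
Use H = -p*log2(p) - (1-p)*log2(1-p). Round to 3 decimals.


H = -0.524*log2(0.524) - 0.476*log2(0.476) = 0.998.

0.998


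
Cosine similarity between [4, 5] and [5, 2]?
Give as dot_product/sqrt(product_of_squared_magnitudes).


dot = 30. |a|^2 = 41, |b|^2 = 29. cos = 30/sqrt(1189).

30/sqrt(1189)


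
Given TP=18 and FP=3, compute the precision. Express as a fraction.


Precision = TP / (TP + FP) = 18 / 21 = 6/7.

6/7


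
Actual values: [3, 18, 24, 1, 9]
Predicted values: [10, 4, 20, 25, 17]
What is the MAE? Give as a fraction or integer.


MAE = (1/5) * (|3-10|=7 + |18-4|=14 + |24-20|=4 + |1-25|=24 + |9-17|=8). Sum = 57. MAE = 57/5.

57/5


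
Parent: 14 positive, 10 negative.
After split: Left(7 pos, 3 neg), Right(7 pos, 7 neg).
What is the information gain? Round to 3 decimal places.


H(parent) = 0.9799. H(left) = 0.8813, H(right) = 1.0000. Weighted = (10/24)*0.8813 + (14/24)*1.0000 = 0.9505. IG = 0.9799 - 0.9505 = 0.0294, which rounds to 0.029.

0.029


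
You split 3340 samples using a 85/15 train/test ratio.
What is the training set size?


Test set = 3340 * 15% = 501. Training set = 3340 - 501 = 2839.

2839


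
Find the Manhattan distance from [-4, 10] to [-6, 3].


d = sum of absolute differences: |-4--6|=2 + |10-3|=7 = 9.

9


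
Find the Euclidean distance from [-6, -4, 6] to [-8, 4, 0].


d = sqrt(sum of squared differences). (-6--8)^2=4, (-4-4)^2=64, (6-0)^2=36. Sum = 104.

sqrt(104)


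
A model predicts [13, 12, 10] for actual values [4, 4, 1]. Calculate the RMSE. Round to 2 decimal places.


MSE = 75.3333. RMSE = sqrt(75.3333) = 8.68.

8.68


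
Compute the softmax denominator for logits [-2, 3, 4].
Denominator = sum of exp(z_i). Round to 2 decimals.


Denom = e^-2=0.1353 + e^3=20.0855 + e^4=54.5982. Sum = 74.8190, which rounds to 74.82.

74.82


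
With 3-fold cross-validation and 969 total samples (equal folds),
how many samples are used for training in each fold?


Each validation fold has 969/3 = 323 samples. Training set = 969 - 323 = 646.

646


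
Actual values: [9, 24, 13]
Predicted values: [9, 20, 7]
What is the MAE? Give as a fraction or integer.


MAE = (1/3) * (|9-9|=0 + |24-20|=4 + |13-7|=6). Sum = 10. MAE = 10/3.

10/3


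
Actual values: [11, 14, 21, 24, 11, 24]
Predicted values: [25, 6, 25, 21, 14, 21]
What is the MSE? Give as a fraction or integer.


MSE = (1/6) * ((11-25)^2=196 + (14-6)^2=64 + (21-25)^2=16 + (24-21)^2=9 + (11-14)^2=9 + (24-21)^2=9). Sum = 303. MSE = 101/2.

101/2


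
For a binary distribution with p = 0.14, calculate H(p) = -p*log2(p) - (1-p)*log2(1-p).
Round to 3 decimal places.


H = -0.14*log2(0.14) - 0.86*log2(0.86) = 0.584.

0.584


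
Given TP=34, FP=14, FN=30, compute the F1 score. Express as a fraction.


Precision = 34/48 = 17/24. Recall = 34/64 = 17/32. F1 = 2*P*R/(P+R) = 17/28.

17/28


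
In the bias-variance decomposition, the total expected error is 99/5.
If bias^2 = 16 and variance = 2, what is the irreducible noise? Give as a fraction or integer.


Total error = bias^2 + variance + irreducible noise. So irreducible noise = 99/5 - 16 - 2 = 9/5.

9/5


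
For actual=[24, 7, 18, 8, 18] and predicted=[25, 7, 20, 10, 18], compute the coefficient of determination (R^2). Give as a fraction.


Mean(y) = 15. SS_res = 9. SS_tot = 212. R^2 = 1 - 9/(212) = 203/212.

203/212


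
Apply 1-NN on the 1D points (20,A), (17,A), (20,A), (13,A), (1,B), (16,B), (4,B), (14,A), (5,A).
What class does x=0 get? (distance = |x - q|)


Distances: |20-0|=20, |17-0|=17, |20-0|=20, |13-0|=13, |1-0|=1, |16-0|=16, |4-0|=4, |14-0|=14, |5-0|=5. 1 nearest: (1,B). Counts: {'B': 1}. Majority class: B.

B


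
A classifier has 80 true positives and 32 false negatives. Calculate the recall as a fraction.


Recall = TP / (TP + FN) = 80 / 112 = 5/7.

5/7


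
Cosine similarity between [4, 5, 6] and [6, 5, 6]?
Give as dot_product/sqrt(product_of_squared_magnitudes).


dot = 85. |a|^2 = 77, |b|^2 = 97. cos = 85/sqrt(7469).

85/sqrt(7469)


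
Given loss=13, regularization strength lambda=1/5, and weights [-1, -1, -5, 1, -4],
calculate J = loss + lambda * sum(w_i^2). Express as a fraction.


L2 sq norm = sum(w^2) = 44. J = 13 + 1/5 * 44 = 109/5.

109/5


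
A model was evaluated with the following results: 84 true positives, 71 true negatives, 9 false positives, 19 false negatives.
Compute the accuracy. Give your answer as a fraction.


Accuracy = (TP + TN) / (TP + TN + FP + FN) = (84 + 71) / 183 = 155/183.

155/183


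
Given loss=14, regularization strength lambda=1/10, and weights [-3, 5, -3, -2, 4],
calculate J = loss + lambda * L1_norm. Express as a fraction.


L1 norm = sum(|w|) = 17. J = 14 + 1/10 * 17 = 157/10.

157/10


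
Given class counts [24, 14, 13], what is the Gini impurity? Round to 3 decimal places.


Total = 51. Proportions: 24/51, 14/51, 13/51. sum(p_i^2) = 0.3618. Gini = 1 - 0.3618 = 0.6382, which rounds to 0.638.

0.638


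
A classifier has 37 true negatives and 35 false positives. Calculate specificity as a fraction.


Specificity = TN / (TN + FP) = 37 / 72 = 37/72.

37/72


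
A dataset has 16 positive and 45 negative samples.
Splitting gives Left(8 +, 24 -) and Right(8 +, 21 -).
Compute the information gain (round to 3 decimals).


H(parent) = 0.8302. H(left) = 0.8113, H(right) = 0.8498. Weighted = (32/61)*0.8113 + (29/61)*0.8498 = 0.8296. IG = 0.8302 - 0.8296 = 0.0006, which rounds to 0.001.

0.001


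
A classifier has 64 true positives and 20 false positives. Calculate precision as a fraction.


Precision = TP / (TP + FP) = 64 / 84 = 16/21.

16/21


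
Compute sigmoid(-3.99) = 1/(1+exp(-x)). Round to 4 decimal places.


sigma(-3.99) = 1/(1+e^(3.99)) = 1/(1+54.054889) = 1/55.054889 = 0.0182.

0.0182


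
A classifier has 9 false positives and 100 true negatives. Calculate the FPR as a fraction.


FPR = FP / (FP + TN) = 9 / 109 = 9/109.

9/109


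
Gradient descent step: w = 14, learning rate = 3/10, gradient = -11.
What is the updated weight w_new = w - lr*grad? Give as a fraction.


w_new = 14 - 3/10 * -11 = 14 - -33/10 = 173/10.

173/10


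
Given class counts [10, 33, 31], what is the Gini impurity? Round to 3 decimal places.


Total = 74. Proportions: 10/74, 33/74, 31/74. sum(p_i^2) = 0.3926. Gini = 1 - 0.3926 = 0.6074, which rounds to 0.607.

0.607


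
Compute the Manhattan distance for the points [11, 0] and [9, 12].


d = sum of absolute differences: |11-9|=2 + |0-12|=12 = 14.

14


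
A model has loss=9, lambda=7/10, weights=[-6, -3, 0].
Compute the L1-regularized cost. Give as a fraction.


L1 norm = sum(|w|) = 9. J = 9 + 7/10 * 9 = 153/10.

153/10


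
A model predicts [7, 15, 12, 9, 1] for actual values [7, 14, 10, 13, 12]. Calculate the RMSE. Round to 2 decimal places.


MSE = 28.4000. RMSE = sqrt(28.4000) = 5.33.

5.33


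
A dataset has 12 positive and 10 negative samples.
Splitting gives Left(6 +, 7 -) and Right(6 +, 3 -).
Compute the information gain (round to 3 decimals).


H(parent) = 0.9940. H(left) = 0.9957, H(right) = 0.9183. Weighted = (13/22)*0.9957 + (9/22)*0.9183 = 0.9640. IG = 0.9940 - 0.9640 = 0.0300, which rounds to 0.030.

0.030


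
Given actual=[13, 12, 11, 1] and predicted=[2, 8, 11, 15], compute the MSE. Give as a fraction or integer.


MSE = (1/4) * ((13-2)^2=121 + (12-8)^2=16 + (11-11)^2=0 + (1-15)^2=196). Sum = 333. MSE = 333/4.

333/4


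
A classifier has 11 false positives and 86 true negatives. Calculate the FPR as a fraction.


FPR = FP / (FP + TN) = 11 / 97 = 11/97.

11/97


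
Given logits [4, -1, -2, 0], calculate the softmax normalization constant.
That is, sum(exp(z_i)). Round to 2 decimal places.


Denom = e^4=54.5982 + e^-1=0.3679 + e^-2=0.1353 + e^0=1.0000. Sum = 56.1014, which rounds to 56.10.

56.10


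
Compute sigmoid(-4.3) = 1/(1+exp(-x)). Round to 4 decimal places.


sigma(-4.3) = 1/(1+e^(4.3)) = 1/(1+73.699794) = 1/74.699794 = 0.0134.

0.0134


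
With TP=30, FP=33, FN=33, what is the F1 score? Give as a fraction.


Precision = 30/63 = 10/21. Recall = 30/63 = 10/21. F1 = 2*P*R/(P+R) = 10/21.

10/21


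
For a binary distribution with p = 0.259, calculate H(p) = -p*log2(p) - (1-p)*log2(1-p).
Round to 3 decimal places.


H = -0.259*log2(0.259) - 0.741*log2(0.741) = 0.825.

0.825


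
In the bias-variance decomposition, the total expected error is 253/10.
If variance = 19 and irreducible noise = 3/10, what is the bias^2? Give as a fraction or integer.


Total error = bias^2 + variance + irreducible noise. So bias^2 = 253/10 - 19 - 3/10 = 6.

6


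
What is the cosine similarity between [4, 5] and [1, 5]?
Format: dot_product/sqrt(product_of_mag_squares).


dot = 29. |a|^2 = 41, |b|^2 = 26. cos = 29/sqrt(1066).

29/sqrt(1066)


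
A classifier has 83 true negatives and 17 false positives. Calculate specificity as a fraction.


Specificity = TN / (TN + FP) = 83 / 100 = 83/100.

83/100


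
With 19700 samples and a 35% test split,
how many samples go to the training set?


Test set = 19700 * 35% = 6895. Training set = 19700 - 6895 = 12805.

12805


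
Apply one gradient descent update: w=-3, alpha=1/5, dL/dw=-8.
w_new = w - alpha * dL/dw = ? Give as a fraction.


w_new = -3 - 1/5 * -8 = -3 - -8/5 = -7/5.

-7/5


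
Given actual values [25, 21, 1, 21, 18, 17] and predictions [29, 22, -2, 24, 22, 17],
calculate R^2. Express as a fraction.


Mean(y) = 103/6. SS_res = 51. SS_tot = 2117/6. R^2 = 1 - 51/(2117/6) = 1811/2117.

1811/2117


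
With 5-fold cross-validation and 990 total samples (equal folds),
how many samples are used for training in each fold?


Each validation fold has 990/5 = 198 samples. Training set = 990 - 198 = 792.

792


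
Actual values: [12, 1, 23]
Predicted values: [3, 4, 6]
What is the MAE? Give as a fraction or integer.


MAE = (1/3) * (|12-3|=9 + |1-4|=3 + |23-6|=17). Sum = 29. MAE = 29/3.

29/3


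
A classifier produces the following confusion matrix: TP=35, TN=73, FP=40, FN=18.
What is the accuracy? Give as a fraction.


Accuracy = (TP + TN) / (TP + TN + FP + FN) = (35 + 73) / 166 = 54/83.

54/83


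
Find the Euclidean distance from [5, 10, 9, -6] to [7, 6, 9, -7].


d = sqrt(sum of squared differences). (5-7)^2=4, (10-6)^2=16, (9-9)^2=0, (-6--7)^2=1. Sum = 21.

sqrt(21)


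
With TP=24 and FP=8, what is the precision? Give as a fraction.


Precision = TP / (TP + FP) = 24 / 32 = 3/4.

3/4


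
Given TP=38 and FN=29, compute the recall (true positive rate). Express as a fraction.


Recall = TP / (TP + FN) = 38 / 67 = 38/67.

38/67


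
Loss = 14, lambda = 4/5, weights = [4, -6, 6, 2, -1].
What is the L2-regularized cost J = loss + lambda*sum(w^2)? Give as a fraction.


L2 sq norm = sum(w^2) = 93. J = 14 + 4/5 * 93 = 442/5.

442/5


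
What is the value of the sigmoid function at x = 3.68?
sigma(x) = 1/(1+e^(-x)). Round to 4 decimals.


sigma(3.68) = 1/(1+e^(-3.68)) = 1/(1+0.025223) = 1/1.025223 = 0.9754.

0.9754


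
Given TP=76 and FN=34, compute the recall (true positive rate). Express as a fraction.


Recall = TP / (TP + FN) = 76 / 110 = 38/55.

38/55


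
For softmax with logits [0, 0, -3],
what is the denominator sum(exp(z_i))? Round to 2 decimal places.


Denom = e^0=1.0000 + e^0=1.0000 + e^-3=0.0498. Sum = 2.0498, which rounds to 2.05.

2.05
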